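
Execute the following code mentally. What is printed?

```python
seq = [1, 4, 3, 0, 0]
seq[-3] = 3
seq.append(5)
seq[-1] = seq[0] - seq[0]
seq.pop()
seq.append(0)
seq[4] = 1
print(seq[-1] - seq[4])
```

seq[-3] = 3 → [1, 4, 3, 0, 0]
append 5 → [1, 4, 3, 0, 0, 5]
seq[-1] = seq[0]-seq[0] = 1-1 = 0 → [1, 4, 3, 0, 0, 0]
pop() removes 0 → [1, 4, 3, 0, 0]
append 0 → [1, 4, 3, 0, 0, 0]
seq[4] = 1 → [1, 4, 3, 0, 1, 0]
seq[-1]-seq[4] = 0-1 = -1

-1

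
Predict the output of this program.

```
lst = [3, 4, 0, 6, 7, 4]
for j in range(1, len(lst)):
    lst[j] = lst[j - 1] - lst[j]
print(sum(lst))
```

j=1: lst[1] = 3-4 = -1 → [3, -1, 0, 6, 7, 4]
j=2: lst[2] = (-1)-0 = -1 → [3, -1, -1, 6, 7, 4]
j=3: lst[3] = (-1)-6 = -7 → [3, -1, -1, -7, 7, 4]
j=4: lst[4] = (-7)-7 = -14 → [3, -1, -1, -7, -14, 4]
j=5: lst[5] = (-14)-4 = -18 → [3, -1, -1, -7, -14, -18]
sum = -38

-38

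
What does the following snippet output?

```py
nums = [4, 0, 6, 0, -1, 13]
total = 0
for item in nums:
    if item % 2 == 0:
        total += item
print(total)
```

item=4: even, total = 0+4 = 4
item=0: even, total = 4+0 = 4
item=6: even, total = 4+6 = 10
item=0: even, total = 10+0 = 10
item=-1: not even
item=13: not even

10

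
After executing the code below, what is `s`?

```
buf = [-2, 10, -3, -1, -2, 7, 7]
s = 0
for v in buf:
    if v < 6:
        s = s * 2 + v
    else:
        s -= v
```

v=-2: <6, s = 0*2+(-2) = -2
v=10: not <6, s = (-2)-10 = -12
v=-3: <6, s = (-12)*2+(-3) = -27
v=-1: <6, s = (-27)*2+(-1) = -55
v=-2: <6, s = (-55)*2+(-2) = -112
v=7: not <6, s = (-112)-7 = -119
v=7: not <6, s = (-119)-7 = -126

-126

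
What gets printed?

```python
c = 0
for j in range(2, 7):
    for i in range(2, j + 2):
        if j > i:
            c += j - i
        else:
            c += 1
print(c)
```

j=2,i=2: not 2>2, c = 0+1 = 1
j=2,i=3: not 2>3, c = 1+1 = 2
j=3,i=2: 3>2, c = 2+1 = 3
j=3,i=3: not 3>3, c = 3+1 = 4
j=3,i=4: not 3>4, c = 4+1 = 5
j=4,i=2: 4>2, c = 5+2 = 7
j=4,i=3: 4>3, c = 7+1 = 8
j=4,i=4: not 4>4, c = 8+1 = 9
j=4,i=5: not 4>5, c = 9+1 = 10
j=5,i=2: 5>2, c = 10+3 = 13
j=5,i=3: 5>3, c = 13+2 = 15
j=5,i=4: 5>4, c = 15+1 = 16
j=5,i=5: not 5>5, c = 16+1 = 17
j=5,i=6: not 5>6, c = 17+1 = 18
j=6,i=2: 6>2, c = 18+4 = 22
j=6,i=3: 6>3, c = 22+3 = 25
j=6,i=4: 6>4, c = 25+2 = 27
j=6,i=5: 6>5, c = 27+1 = 28
j=6,i=6: not 6>6, c = 28+1 = 29
j=6,i=7: not 6>7, c = 29+1 = 30

30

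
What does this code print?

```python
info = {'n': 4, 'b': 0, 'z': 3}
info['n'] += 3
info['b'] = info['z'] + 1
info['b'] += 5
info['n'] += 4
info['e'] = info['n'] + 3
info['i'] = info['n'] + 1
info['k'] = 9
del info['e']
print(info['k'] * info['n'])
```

99

info['n'] = 4+3 = 7 → {'n': 7, 'b': 0, 'z': 3}
info['b'] = info['z']+1 = 4 → {'n': 7, 'b': 4, 'z': 3}
info['b'] = 4+5 = 9 → {'n': 7, 'b': 9, 'z': 3}
info['n'] = 7+4 = 11 → {'n': 11, 'b': 9, 'z': 3}
info['e'] = info['n']+3 = 14 → {'n': 11, 'b': 9, 'z': 3, 'e': 14}
info['i'] = info['n']+1 = 12 → {'n': 11, 'b': 9, 'z': 3, 'e': 14, 'i': 12}
info['k'] = 9 → {'n': 11, 'b': 9, 'z': 3, 'e': 14, 'i': 12, 'k': 9}
del 'e' → {'n': 11, 'b': 9, 'z': 3, 'i': 12, 'k': 9}
info['k']*info['n'] = 9*11 = 99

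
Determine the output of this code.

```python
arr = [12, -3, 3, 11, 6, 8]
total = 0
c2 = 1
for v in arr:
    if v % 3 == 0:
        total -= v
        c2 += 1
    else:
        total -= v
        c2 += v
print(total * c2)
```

v=12: %3==0, total = 0-12 = -12; c2=2
v=-3: %3==0, total = (-12)-(-3) = -9; c2=3
v=3: %3==0, total = (-9)-3 = -12; c2=4
v=11: not %3==0, total = (-12)-11 = -23; c2=15
v=6: %3==0, total = (-23)-6 = -29; c2=16
v=8: not %3==0, total = (-29)-8 = -37; c2=24
total*c2 = (-37)*24 = -888

-888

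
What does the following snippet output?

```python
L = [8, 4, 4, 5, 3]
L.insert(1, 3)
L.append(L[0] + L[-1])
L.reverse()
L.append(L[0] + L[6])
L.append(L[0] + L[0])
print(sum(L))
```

insert 3 at 1 → [8, 3, 4, 4, 5, 3]
append L[0]+L[-1] = 8+3 = 11 → [8, 3, 4, 4, 5, 3, 11]
reverse → [11, 3, 5, 4, 4, 3, 8]
append L[0]+L[6] = 11+8 = 19 → [11, 3, 5, 4, 4, 3, 8, 19]
append L[0]+L[0] = 11+11 = 22 → [11, 3, 5, 4, 4, 3, 8, 19, 22]
sum = 79

79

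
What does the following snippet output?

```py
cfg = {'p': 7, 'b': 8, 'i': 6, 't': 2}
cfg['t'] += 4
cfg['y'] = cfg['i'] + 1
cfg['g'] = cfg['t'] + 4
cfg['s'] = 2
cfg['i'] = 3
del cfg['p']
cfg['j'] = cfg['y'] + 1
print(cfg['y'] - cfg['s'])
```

5

cfg['t'] = 2+4 = 6 → {'p': 7, 'b': 8, 'i': 6, 't': 6}
cfg['y'] = cfg['i']+1 = 7 → {'p': 7, 'b': 8, 'i': 6, 't': 6, 'y': 7}
cfg['g'] = cfg['t']+4 = 10 → {'p': 7, 'b': 8, 'i': 6, 't': 6, 'y': 7, 'g': 10}
cfg['s'] = 2 → {'p': 7, 'b': 8, 'i': 6, 't': 6, 'y': 7, 'g': 10, 's': 2}
cfg['i'] = 3 → {'p': 7, 'b': 8, 'i': 3, 't': 6, 'y': 7, 'g': 10, 's': 2}
del 'p' → {'b': 8, 'i': 3, 't': 6, 'y': 7, 'g': 10, 's': 2}
cfg['j'] = cfg['y']+1 = 8 → {'b': 8, 'i': 3, 't': 6, 'y': 7, 'g': 10, 's': 2, 'j': 8}
cfg['y']-cfg['s'] = 7-2 = 5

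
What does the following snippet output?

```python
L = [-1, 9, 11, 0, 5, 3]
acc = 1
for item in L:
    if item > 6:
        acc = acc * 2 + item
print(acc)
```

33

item=-1: not >6
item=9: >6, acc = 1*2+9 = 11
item=11: >6, acc = 11*2+11 = 33
item=0: not >6
item=5: not >6
item=3: not >6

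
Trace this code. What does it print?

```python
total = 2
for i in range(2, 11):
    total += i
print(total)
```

i=2: total = 2+2 = 4
i=3: total = 4+3 = 7
i=4: total = 7+4 = 11
i=5: total = 11+5 = 16
i=6: total = 16+6 = 22
i=7: total = 22+7 = 29
i=8: total = 29+8 = 37
i=9: total = 37+9 = 46
i=10: total = 46+10 = 56

56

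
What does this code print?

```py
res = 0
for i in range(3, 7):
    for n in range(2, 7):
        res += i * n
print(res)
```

360

i=3,n=2: res = 0+6 = 6
i=3,n=3: res = 6+9 = 15
i=3,n=4: res = 15+12 = 27
i=3,n=5: res = 27+15 = 42
i=3,n=6: res = 42+18 = 60
i=4,n=2: res = 60+8 = 68
i=4,n=3: res = 68+12 = 80
i=4,n=4: res = 80+16 = 96
i=4,n=5: res = 96+20 = 116
i=4,n=6: res = 116+24 = 140
i=5,n=2: res = 140+10 = 150
i=5,n=3: res = 150+15 = 165
i=5,n=4: res = 165+20 = 185
i=5,n=5: res = 185+25 = 210
i=5,n=6: res = 210+30 = 240
i=6,n=2: res = 240+12 = 252
i=6,n=3: res = 252+18 = 270
i=6,n=4: res = 270+24 = 294
i=6,n=5: res = 294+30 = 324
i=6,n=6: res = 324+36 = 360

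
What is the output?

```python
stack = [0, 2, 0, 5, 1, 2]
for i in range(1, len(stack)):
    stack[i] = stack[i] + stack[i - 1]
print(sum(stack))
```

i=1: stack[1] = 2+0 = 2 → [0, 2, 0, 5, 1, 2]
i=2: stack[2] = 0+2 = 2 → [0, 2, 2, 5, 1, 2]
i=3: stack[3] = 5+2 = 7 → [0, 2, 2, 7, 1, 2]
i=4: stack[4] = 1+7 = 8 → [0, 2, 2, 7, 8, 2]
i=5: stack[5] = 2+8 = 10 → [0, 2, 2, 7, 8, 10]
sum = 29

29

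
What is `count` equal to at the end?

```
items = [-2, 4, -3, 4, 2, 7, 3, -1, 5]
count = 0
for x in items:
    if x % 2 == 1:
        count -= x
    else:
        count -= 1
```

-15

x=-2: not odd, count = 0-1 = -1
x=4: not odd, count = (-1)-1 = -2
x=-3: odd, count = (-2)-(-3) = 1
x=4: not odd, count = 1-1 = 0
x=2: not odd, count = 0-1 = -1
x=7: odd, count = (-1)-7 = -8
x=3: odd, count = (-8)-3 = -11
x=-1: odd, count = (-11)-(-1) = -10
x=5: odd, count = (-10)-5 = -15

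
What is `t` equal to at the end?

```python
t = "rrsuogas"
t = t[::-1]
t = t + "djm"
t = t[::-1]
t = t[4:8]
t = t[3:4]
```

reverse → 'sagousrr'
+ 'djm' → 'sagousrrdjm'
reverse → 'mjdrrsuogas'
slice [4:8] → 'rsuo'
slice [3:4] → 'o'

'o'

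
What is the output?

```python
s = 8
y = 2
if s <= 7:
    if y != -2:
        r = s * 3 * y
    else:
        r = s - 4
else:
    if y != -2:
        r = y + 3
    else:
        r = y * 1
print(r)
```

s=8, y=2
s <= 7 is False; y != -2 is True
→ r = y + 3 = 5

5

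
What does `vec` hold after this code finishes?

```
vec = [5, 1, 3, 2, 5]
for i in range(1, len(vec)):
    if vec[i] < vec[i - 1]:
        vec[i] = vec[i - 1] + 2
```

[5, 7, 9, 11, 13]

i=1: 1<5, vec[1] = 5+2 = 7 → [5, 7, 3, 2, 5]
i=2: 3<7, vec[2] = 7+2 = 9 → [5, 7, 9, 2, 5]
i=3: 2<9, vec[3] = 9+2 = 11 → [5, 7, 9, 11, 5]
i=4: 5<11, vec[4] = 11+2 = 13 → [5, 7, 9, 11, 13]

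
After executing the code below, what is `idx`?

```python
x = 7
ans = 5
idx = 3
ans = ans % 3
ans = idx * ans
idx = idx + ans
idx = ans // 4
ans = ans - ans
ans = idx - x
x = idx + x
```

ans = 5%3 = 2
ans = 3*2 = 6
idx = 3+6 = 9
idx = 6//4 = 1
ans = 6-6 = 0
ans = 1-7 = -6
x = 1+7 = 8

1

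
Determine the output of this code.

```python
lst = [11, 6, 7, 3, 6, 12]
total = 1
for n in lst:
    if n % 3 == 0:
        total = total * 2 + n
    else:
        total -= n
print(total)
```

n=11: not %3==0, total = 1-11 = -10
n=6: %3==0, total = (-10)*2+6 = -14
n=7: not %3==0, total = (-14)-7 = -21
n=3: %3==0, total = (-21)*2+3 = -39
n=6: %3==0, total = (-39)*2+6 = -72
n=12: %3==0, total = (-72)*2+12 = -132

-132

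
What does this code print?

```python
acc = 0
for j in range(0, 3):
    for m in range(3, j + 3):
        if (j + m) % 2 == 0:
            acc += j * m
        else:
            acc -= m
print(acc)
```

j=1,m=3: even sum, acc = 0+3 = 3
j=2,m=3: odd sum, acc = 3-3 = 0
j=2,m=4: even sum, acc = 0+8 = 8

8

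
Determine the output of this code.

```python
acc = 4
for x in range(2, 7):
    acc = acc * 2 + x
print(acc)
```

216

x=2: acc = 4*2+2 = 10
x=3: acc = 10*2+3 = 23
x=4: acc = 23*2+4 = 50
x=5: acc = 50*2+5 = 105
x=6: acc = 105*2+6 = 216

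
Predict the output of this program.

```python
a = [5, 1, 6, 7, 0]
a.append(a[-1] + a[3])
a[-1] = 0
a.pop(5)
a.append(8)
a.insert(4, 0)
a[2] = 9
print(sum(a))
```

30

append a[-1]+a[3] = 0+7 = 7 → [5, 1, 6, 7, 0, 7]
a[-1] = 0 → [5, 1, 6, 7, 0, 0]
pop(5) removes 0 → [5, 1, 6, 7, 0]
append 8 → [5, 1, 6, 7, 0, 8]
insert 0 at 4 → [5, 1, 6, 7, 0, 0, 8]
a[2] = 9 → [5, 1, 9, 7, 0, 0, 8]
sum = 30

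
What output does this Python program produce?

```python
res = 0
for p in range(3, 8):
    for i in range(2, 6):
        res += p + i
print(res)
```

p=3,i=2: res = 0+5 = 5
p=3,i=3: res = 5+6 = 11
p=3,i=4: res = 11+7 = 18
p=3,i=5: res = 18+8 = 26
p=4,i=2: res = 26+6 = 32
p=4,i=3: res = 32+7 = 39
p=4,i=4: res = 39+8 = 47
p=4,i=5: res = 47+9 = 56
p=5,i=2: res = 56+7 = 63
p=5,i=3: res = 63+8 = 71
p=5,i=4: res = 71+9 = 80
p=5,i=5: res = 80+10 = 90
p=6,i=2: res = 90+8 = 98
p=6,i=3: res = 98+9 = 107
p=6,i=4: res = 107+10 = 117
p=6,i=5: res = 117+11 = 128
p=7,i=2: res = 128+9 = 137
p=7,i=3: res = 137+10 = 147
p=7,i=4: res = 147+11 = 158
p=7,i=5: res = 158+12 = 170

170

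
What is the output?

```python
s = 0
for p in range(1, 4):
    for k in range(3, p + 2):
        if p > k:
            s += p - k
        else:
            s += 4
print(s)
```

12

p=2,k=3: not 2>3, s = 0+4 = 4
p=3,k=3: not 3>3, s = 4+4 = 8
p=3,k=4: not 3>4, s = 8+4 = 12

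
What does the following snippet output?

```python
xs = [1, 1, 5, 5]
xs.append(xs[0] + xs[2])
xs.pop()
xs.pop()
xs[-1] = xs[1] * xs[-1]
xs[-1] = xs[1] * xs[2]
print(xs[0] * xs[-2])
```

append xs[0]+xs[2] = 1+5 = 6 → [1, 1, 5, 5, 6]
pop() removes 6 → [1, 1, 5, 5]
pop() removes 5 → [1, 1, 5]
xs[-1] = xs[1]*xs[-1] = 1*5 = 5 → [1, 1, 5]
xs[-1] = xs[1]*xs[2] = 1*5 = 5 → [1, 1, 5]
xs[0]*xs[-2] = 1*1 = 1

1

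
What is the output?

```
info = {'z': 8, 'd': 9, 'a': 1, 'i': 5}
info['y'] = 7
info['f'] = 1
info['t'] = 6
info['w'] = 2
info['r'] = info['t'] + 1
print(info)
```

info['y'] = 7 → {'z': 8, 'd': 9, 'a': 1, 'i': 5, 'y': 7}
info['f'] = 1 → {'z': 8, 'd': 9, 'a': 1, 'i': 5, 'y': 7, 'f': 1}
info['t'] = 6 → {'z': 8, 'd': 9, 'a': 1, 'i': 5, 'y': 7, 'f': 1, 't': 6}
info['w'] = 2 → {'z': 8, 'd': 9, 'a': 1, 'i': 5, 'y': 7, 'f': 1, 't': 6, 'w': 2}
info['r'] = info['t']+1 = 7 → {'z': 8, 'd': 9, 'a': 1, 'i': 5, 'y': 7, 'f': 1, 't': 6, 'w': 2, 'r': 7}

{'z': 8, 'd': 9, 'a': 1, 'i': 5, 'y': 7, 'f': 1, 't': 6, 'w': 2, 'r': 7}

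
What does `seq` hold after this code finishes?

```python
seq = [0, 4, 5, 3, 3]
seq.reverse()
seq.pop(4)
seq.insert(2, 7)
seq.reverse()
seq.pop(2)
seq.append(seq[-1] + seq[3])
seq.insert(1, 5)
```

reverse → [3, 3, 5, 4, 0]
pop(4) removes 0 → [3, 3, 5, 4]
insert 7 at 2 → [3, 3, 7, 5, 4]
reverse → [4, 5, 7, 3, 3]
pop(2) removes 7 → [4, 5, 3, 3]
append seq[-1]+seq[3] = 3+3 = 6 → [4, 5, 3, 3, 6]
insert 5 at 1 → [4, 5, 5, 3, 3, 6]

[4, 5, 5, 3, 3, 6]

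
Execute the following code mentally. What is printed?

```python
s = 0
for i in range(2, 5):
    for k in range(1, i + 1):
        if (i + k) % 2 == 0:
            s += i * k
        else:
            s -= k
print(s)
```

33

i=2,k=1: odd sum, s = 0-1 = -1
i=2,k=2: even sum, s = (-1)+4 = 3
i=3,k=1: even sum, s = 3+3 = 6
i=3,k=2: odd sum, s = 6-2 = 4
i=3,k=3: even sum, s = 4+9 = 13
i=4,k=1: odd sum, s = 13-1 = 12
i=4,k=2: even sum, s = 12+8 = 20
i=4,k=3: odd sum, s = 20-3 = 17
i=4,k=4: even sum, s = 17+16 = 33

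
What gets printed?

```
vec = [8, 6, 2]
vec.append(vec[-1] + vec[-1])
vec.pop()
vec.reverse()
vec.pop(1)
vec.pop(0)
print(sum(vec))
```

append vec[-1]+vec[-1] = 2+2 = 4 → [8, 6, 2, 4]
pop() removes 4 → [8, 6, 2]
reverse → [2, 6, 8]
pop(1) removes 6 → [2, 8]
pop(0) removes 2 → [8]
sum = 8

8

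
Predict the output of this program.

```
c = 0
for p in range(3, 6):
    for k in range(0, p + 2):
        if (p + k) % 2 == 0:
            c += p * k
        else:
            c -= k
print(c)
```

p=3,k=0: odd sum, c = 0-0 = 0
p=3,k=1: even sum, c = 0+3 = 3
p=3,k=2: odd sum, c = 3-2 = 1
p=3,k=3: even sum, c = 1+9 = 10
p=3,k=4: odd sum, c = 10-4 = 6
p=4,k=0: even sum, c = 6+0 = 6
p=4,k=1: odd sum, c = 6-1 = 5
p=4,k=2: even sum, c = 5+8 = 13
p=4,k=3: odd sum, c = 13-3 = 10
p=4,k=4: even sum, c = 10+16 = 26
p=4,k=5: odd sum, c = 26-5 = 21
p=5,k=0: odd sum, c = 21-0 = 21
p=5,k=1: even sum, c = 21+5 = 26
p=5,k=2: odd sum, c = 26-2 = 24
p=5,k=3: even sum, c = 24+15 = 39
p=5,k=4: odd sum, c = 39-4 = 35
p=5,k=5: even sum, c = 35+25 = 60
p=5,k=6: odd sum, c = 60-6 = 54

54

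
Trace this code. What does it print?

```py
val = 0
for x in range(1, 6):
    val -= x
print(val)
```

x=1: val = 0-1 = -1
x=2: val = (-1)-2 = -3
x=3: val = (-3)-3 = -6
x=4: val = (-6)-4 = -10
x=5: val = (-10)-5 = -15

-15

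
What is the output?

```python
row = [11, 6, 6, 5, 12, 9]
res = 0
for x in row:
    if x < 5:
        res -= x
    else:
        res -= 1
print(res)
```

-6

x=11: not <5, res = 0-1 = -1
x=6: not <5, res = (-1)-1 = -2
x=6: not <5, res = (-2)-1 = -3
x=5: not <5, res = (-3)-1 = -4
x=12: not <5, res = (-4)-1 = -5
x=9: not <5, res = (-5)-1 = -6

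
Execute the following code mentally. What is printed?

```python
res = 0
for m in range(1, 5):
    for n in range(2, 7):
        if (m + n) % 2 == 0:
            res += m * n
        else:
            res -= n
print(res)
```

m=1,n=2: odd sum, res = 0-2 = -2
m=1,n=3: even sum, res = (-2)+3 = 1
m=1,n=4: odd sum, res = 1-4 = -3
m=1,n=5: even sum, res = (-3)+5 = 2
m=1,n=6: odd sum, res = 2-6 = -4
m=2,n=2: even sum, res = (-4)+4 = 0
m=2,n=3: odd sum, res = 0-3 = -3
m=2,n=4: even sum, res = (-3)+8 = 5
m=2,n=5: odd sum, res = 5-5 = 0
m=2,n=6: even sum, res = 0+12 = 12
m=3,n=2: odd sum, res = 12-2 = 10
m=3,n=3: even sum, res = 10+9 = 19
m=3,n=4: odd sum, res = 19-4 = 15
m=3,n=5: even sum, res = 15+15 = 30
m=3,n=6: odd sum, res = 30-6 = 24
m=4,n=2: even sum, res = 24+8 = 32
m=4,n=3: odd sum, res = 32-3 = 29
m=4,n=4: even sum, res = 29+16 = 45
m=4,n=5: odd sum, res = 45-5 = 40
m=4,n=6: even sum, res = 40+24 = 64

64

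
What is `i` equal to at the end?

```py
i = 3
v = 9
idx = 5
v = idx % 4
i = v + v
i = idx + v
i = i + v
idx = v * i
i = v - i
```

v = 5%4 = 1
i = 1+1 = 2
i = 5+1 = 6
i = 6+1 = 7
idx = 1*7 = 7
i = 1-7 = -6

-6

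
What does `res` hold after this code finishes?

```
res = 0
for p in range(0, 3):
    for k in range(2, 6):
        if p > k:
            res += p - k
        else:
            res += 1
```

12

p=0,k=2: not 0>2, res = 0+1 = 1
p=0,k=3: not 0>3, res = 1+1 = 2
p=0,k=4: not 0>4, res = 2+1 = 3
p=0,k=5: not 0>5, res = 3+1 = 4
p=1,k=2: not 1>2, res = 4+1 = 5
p=1,k=3: not 1>3, res = 5+1 = 6
p=1,k=4: not 1>4, res = 6+1 = 7
p=1,k=5: not 1>5, res = 7+1 = 8
p=2,k=2: not 2>2, res = 8+1 = 9
p=2,k=3: not 2>3, res = 9+1 = 10
p=2,k=4: not 2>4, res = 10+1 = 11
p=2,k=5: not 2>5, res = 11+1 = 12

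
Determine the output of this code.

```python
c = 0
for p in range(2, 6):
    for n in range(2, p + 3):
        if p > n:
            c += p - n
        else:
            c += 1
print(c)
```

p=2,n=2: not 2>2, c = 0+1 = 1
p=2,n=3: not 2>3, c = 1+1 = 2
p=2,n=4: not 2>4, c = 2+1 = 3
p=3,n=2: 3>2, c = 3+1 = 4
p=3,n=3: not 3>3, c = 4+1 = 5
p=3,n=4: not 3>4, c = 5+1 = 6
p=3,n=5: not 3>5, c = 6+1 = 7
p=4,n=2: 4>2, c = 7+2 = 9
p=4,n=3: 4>3, c = 9+1 = 10
p=4,n=4: not 4>4, c = 10+1 = 11
p=4,n=5: not 4>5, c = 11+1 = 12
p=4,n=6: not 4>6, c = 12+1 = 13
p=5,n=2: 5>2, c = 13+3 = 16
p=5,n=3: 5>3, c = 16+2 = 18
p=5,n=4: 5>4, c = 18+1 = 19
p=5,n=5: not 5>5, c = 19+1 = 20
p=5,n=6: not 5>6, c = 20+1 = 21
p=5,n=7: not 5>7, c = 21+1 = 22

22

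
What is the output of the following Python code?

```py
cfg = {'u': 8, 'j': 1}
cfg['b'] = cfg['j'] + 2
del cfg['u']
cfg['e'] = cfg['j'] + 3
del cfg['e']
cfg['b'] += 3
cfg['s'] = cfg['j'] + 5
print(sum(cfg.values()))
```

cfg['b'] = cfg['j']+2 = 3 → {'u': 8, 'j': 1, 'b': 3}
del 'u' → {'j': 1, 'b': 3}
cfg['e'] = cfg['j']+3 = 4 → {'j': 1, 'b': 3, 'e': 4}
del 'e' → {'j': 1, 'b': 3}
cfg['b'] = 3+3 = 6 → {'j': 1, 'b': 6}
cfg['s'] = cfg['j']+5 = 6 → {'j': 1, 'b': 6, 's': 6}
sum of values = 13

13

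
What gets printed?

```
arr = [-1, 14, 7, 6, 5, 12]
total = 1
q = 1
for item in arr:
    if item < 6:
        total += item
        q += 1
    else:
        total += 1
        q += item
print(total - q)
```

item=-1: <6, total = 1+(-1) = 0; q=2
item=14: not <6, total = 0+1 = 1; q=16
item=7: not <6, total = 1+1 = 2; q=23
item=6: not <6, total = 2+1 = 3; q=29
item=5: <6, total = 3+5 = 8; q=30
item=12: not <6, total = 8+1 = 9; q=42
total-q = 9-42 = -33

-33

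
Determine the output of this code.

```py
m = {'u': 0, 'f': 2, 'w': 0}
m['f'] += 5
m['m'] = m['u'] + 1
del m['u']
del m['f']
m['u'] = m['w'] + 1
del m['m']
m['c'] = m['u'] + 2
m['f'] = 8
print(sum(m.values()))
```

12

m['f'] = 2+5 = 7 → {'u': 0, 'f': 7, 'w': 0}
m['m'] = m['u']+1 = 1 → {'u': 0, 'f': 7, 'w': 0, 'm': 1}
del 'u' → {'f': 7, 'w': 0, 'm': 1}
del 'f' → {'w': 0, 'm': 1}
m['u'] = m['w']+1 = 1 → {'w': 0, 'm': 1, 'u': 1}
del 'm' → {'w': 0, 'u': 1}
m['c'] = m['u']+2 = 3 → {'w': 0, 'u': 1, 'c': 3}
m['f'] = 8 → {'w': 0, 'u': 1, 'c': 3, 'f': 8}
sum of values = 12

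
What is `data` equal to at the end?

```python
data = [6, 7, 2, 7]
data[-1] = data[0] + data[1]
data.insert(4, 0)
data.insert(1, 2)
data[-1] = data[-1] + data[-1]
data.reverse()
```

data[-1] = data[0]+data[1] = 6+7 = 13 → [6, 7, 2, 13]
insert 0 at 4 → [6, 7, 2, 13, 0]
insert 2 at 1 → [6, 2, 7, 2, 13, 0]
data[-1] = data[-1]+data[-1] = 0+0 = 0 → [6, 2, 7, 2, 13, 0]
reverse → [0, 13, 2, 7, 2, 6]

[0, 13, 2, 7, 2, 6]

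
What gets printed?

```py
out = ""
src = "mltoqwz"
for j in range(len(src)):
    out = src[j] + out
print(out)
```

zwqotlm

j=0: prepend 'm' → 'm'
j=1: prepend 'l' → 'lm'
j=2: prepend 't' → 'tlm'
j=3: prepend 'o' → 'otlm'
j=4: prepend 'q' → 'qotlm'
j=5: prepend 'w' → 'wqotlm'
j=6: prepend 'z' → 'zwqotlm'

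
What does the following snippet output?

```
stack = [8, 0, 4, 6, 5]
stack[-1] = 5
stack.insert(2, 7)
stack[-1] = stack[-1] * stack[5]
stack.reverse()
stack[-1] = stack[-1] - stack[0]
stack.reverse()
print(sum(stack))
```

stack[-1] = 5 → [8, 0, 4, 6, 5]
insert 7 at 2 → [8, 0, 7, 4, 6, 5]
stack[-1] = stack[-1]*stack[5] = 5*5 = 25 → [8, 0, 7, 4, 6, 25]
reverse → [25, 6, 4, 7, 0, 8]
stack[-1] = stack[-1]-stack[0] = 8-25 = -17 → [25, 6, 4, 7, 0, -17]
reverse → [-17, 0, 7, 4, 6, 25]
sum = 25

25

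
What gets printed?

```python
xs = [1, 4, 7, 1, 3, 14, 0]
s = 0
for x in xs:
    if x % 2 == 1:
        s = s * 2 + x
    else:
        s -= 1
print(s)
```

31

x=1: odd, s = 0*2+1 = 1
x=4: not odd, s = 1-1 = 0
x=7: odd, s = 0*2+7 = 7
x=1: odd, s = 7*2+1 = 15
x=3: odd, s = 15*2+3 = 33
x=14: not odd, s = 33-1 = 32
x=0: not odd, s = 32-1 = 31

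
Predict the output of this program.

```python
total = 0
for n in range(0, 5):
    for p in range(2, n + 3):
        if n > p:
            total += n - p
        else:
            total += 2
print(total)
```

n=0,p=2: not 0>2, total = 0+2 = 2
n=1,p=2: not 1>2, total = 2+2 = 4
n=1,p=3: not 1>3, total = 4+2 = 6
n=2,p=2: not 2>2, total = 6+2 = 8
n=2,p=3: not 2>3, total = 8+2 = 10
n=2,p=4: not 2>4, total = 10+2 = 12
n=3,p=2: 3>2, total = 12+1 = 13
n=3,p=3: not 3>3, total = 13+2 = 15
n=3,p=4: not 3>4, total = 15+2 = 17
n=3,p=5: not 3>5, total = 17+2 = 19
n=4,p=2: 4>2, total = 19+2 = 21
n=4,p=3: 4>3, total = 21+1 = 22
n=4,p=4: not 4>4, total = 22+2 = 24
n=4,p=5: not 4>5, total = 24+2 = 26
n=4,p=6: not 4>6, total = 26+2 = 28

28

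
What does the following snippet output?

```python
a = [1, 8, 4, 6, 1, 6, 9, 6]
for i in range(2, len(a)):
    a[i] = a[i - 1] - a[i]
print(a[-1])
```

-24

i=2: a[2] = 8-4 = 4 → [1, 8, 4, 6, 1, 6, 9, 6]
i=3: a[3] = 4-6 = -2 → [1, 8, 4, -2, 1, 6, 9, 6]
i=4: a[4] = (-2)-1 = -3 → [1, 8, 4, -2, -3, 6, 9, 6]
i=5: a[5] = (-3)-6 = -9 → [1, 8, 4, -2, -3, -9, 9, 6]
i=6: a[6] = (-9)-9 = -18 → [1, 8, 4, -2, -3, -9, -18, 6]
i=7: a[7] = (-18)-6 = -24 → [1, 8, 4, -2, -3, -9, -18, -24]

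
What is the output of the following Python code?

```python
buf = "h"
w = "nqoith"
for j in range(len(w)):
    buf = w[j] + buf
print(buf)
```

htioqnh

j=0: prepend 'n' → 'nh'
j=1: prepend 'q' → 'qnh'
j=2: prepend 'o' → 'oqnh'
j=3: prepend 'i' → 'ioqnh'
j=4: prepend 't' → 'tioqnh'
j=5: prepend 'h' → 'htioqnh'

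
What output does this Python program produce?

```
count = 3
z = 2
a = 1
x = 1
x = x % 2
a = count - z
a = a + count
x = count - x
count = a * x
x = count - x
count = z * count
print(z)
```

x = 1%2 = 1
a = 3-2 = 1
a = 1+3 = 4
x = 3-1 = 2
count = 4*2 = 8
x = 8-2 = 6
count = 2*8 = 16

2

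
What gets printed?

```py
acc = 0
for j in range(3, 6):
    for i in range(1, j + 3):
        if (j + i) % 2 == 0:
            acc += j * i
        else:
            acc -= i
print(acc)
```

128

j=3,i=1: even sum, acc = 0+3 = 3
j=3,i=2: odd sum, acc = 3-2 = 1
j=3,i=3: even sum, acc = 1+9 = 10
j=3,i=4: odd sum, acc = 10-4 = 6
j=3,i=5: even sum, acc = 6+15 = 21
j=4,i=1: odd sum, acc = 21-1 = 20
j=4,i=2: even sum, acc = 20+8 = 28
j=4,i=3: odd sum, acc = 28-3 = 25
j=4,i=4: even sum, acc = 25+16 = 41
j=4,i=5: odd sum, acc = 41-5 = 36
j=4,i=6: even sum, acc = 36+24 = 60
j=5,i=1: even sum, acc = 60+5 = 65
j=5,i=2: odd sum, acc = 65-2 = 63
j=5,i=3: even sum, acc = 63+15 = 78
j=5,i=4: odd sum, acc = 78-4 = 74
j=5,i=5: even sum, acc = 74+25 = 99
j=5,i=6: odd sum, acc = 99-6 = 93
j=5,i=7: even sum, acc = 93+35 = 128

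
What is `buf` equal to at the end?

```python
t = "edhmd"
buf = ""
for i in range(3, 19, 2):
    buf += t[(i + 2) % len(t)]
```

'ehddmehd'

i=3: add t[0]='e' → 'e'
i=5: add t[2]='h' → 'eh'
i=7: add t[4]='d' → 'ehd'
i=9: add t[1]='d' → 'ehdd'
i=11: add t[3]='m' → 'ehddm'
i=13: add t[0]='e' → 'ehddme'
i=15: add t[2]='h' → 'ehddmeh'
i=17: add t[4]='d' → 'ehddmehd'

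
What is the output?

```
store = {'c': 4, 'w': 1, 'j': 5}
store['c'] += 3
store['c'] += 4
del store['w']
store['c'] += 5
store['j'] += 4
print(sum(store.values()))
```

25

store['c'] = 4+3 = 7 → {'c': 7, 'w': 1, 'j': 5}
store['c'] = 7+4 = 11 → {'c': 11, 'w': 1, 'j': 5}
del 'w' → {'c': 11, 'j': 5}
store['c'] = 11+5 = 16 → {'c': 16, 'j': 5}
store['j'] = 5+4 = 9 → {'c': 16, 'j': 9}
sum of values = 25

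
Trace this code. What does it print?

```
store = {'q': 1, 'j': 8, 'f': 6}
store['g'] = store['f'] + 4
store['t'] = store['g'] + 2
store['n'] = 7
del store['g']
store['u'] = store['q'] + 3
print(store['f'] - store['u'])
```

store['g'] = store['f']+4 = 10 → {'q': 1, 'j': 8, 'f': 6, 'g': 10}
store['t'] = store['g']+2 = 12 → {'q': 1, 'j': 8, 'f': 6, 'g': 10, 't': 12}
store['n'] = 7 → {'q': 1, 'j': 8, 'f': 6, 'g': 10, 't': 12, 'n': 7}
del 'g' → {'q': 1, 'j': 8, 'f': 6, 't': 12, 'n': 7}
store['u'] = store['q']+3 = 4 → {'q': 1, 'j': 8, 'f': 6, 't': 12, 'n': 7, 'u': 4}
store['f']-store['u'] = 6-4 = 2

2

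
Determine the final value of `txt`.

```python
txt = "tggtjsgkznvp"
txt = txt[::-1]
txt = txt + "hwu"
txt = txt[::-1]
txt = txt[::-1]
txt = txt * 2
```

'pvnzkgsjtggthwupvnzkgsjtggthwu'

reverse → 'pvnzkgsjtggt'
+ 'hwu' → 'pvnzkgsjtggthwu'
reverse → 'uwhtggtjsgkznvp'
reverse → 'pvnzkgsjtggthwu'
repeat ×2 → 'pvnzkgsjtggthwupvnzkgsjtggthwu'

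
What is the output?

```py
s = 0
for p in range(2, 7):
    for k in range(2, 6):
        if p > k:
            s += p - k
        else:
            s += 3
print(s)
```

p=2,k=2: not 2>2, s = 0+3 = 3
p=2,k=3: not 2>3, s = 3+3 = 6
p=2,k=4: not 2>4, s = 6+3 = 9
p=2,k=5: not 2>5, s = 9+3 = 12
p=3,k=2: 3>2, s = 12+1 = 13
p=3,k=3: not 3>3, s = 13+3 = 16
p=3,k=4: not 3>4, s = 16+3 = 19
p=3,k=5: not 3>5, s = 19+3 = 22
p=4,k=2: 4>2, s = 22+2 = 24
p=4,k=3: 4>3, s = 24+1 = 25
p=4,k=4: not 4>4, s = 25+3 = 28
p=4,k=5: not 4>5, s = 28+3 = 31
p=5,k=2: 5>2, s = 31+3 = 34
p=5,k=3: 5>3, s = 34+2 = 36
p=5,k=4: 5>4, s = 36+1 = 37
p=5,k=5: not 5>5, s = 37+3 = 40
p=6,k=2: 6>2, s = 40+4 = 44
p=6,k=3: 6>3, s = 44+3 = 47
p=6,k=4: 6>4, s = 47+2 = 49
p=6,k=5: 6>5, s = 49+1 = 50

50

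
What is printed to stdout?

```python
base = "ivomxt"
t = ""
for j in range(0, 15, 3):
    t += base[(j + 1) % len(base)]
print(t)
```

vxvxv

j=0: add base[1]='v' → 'v'
j=3: add base[4]='x' → 'vx'
j=6: add base[1]='v' → 'vxv'
j=9: add base[4]='x' → 'vxvx'
j=12: add base[1]='v' → 'vxvxv'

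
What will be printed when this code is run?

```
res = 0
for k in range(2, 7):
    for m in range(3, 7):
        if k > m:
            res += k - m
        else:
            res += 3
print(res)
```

k=2,m=3: not 2>3, res = 0+3 = 3
k=2,m=4: not 2>4, res = 3+3 = 6
k=2,m=5: not 2>5, res = 6+3 = 9
k=2,m=6: not 2>6, res = 9+3 = 12
k=3,m=3: not 3>3, res = 12+3 = 15
k=3,m=4: not 3>4, res = 15+3 = 18
k=3,m=5: not 3>5, res = 18+3 = 21
k=3,m=6: not 3>6, res = 21+3 = 24
k=4,m=3: 4>3, res = 24+1 = 25
k=4,m=4: not 4>4, res = 25+3 = 28
k=4,m=5: not 4>5, res = 28+3 = 31
k=4,m=6: not 4>6, res = 31+3 = 34
k=5,m=3: 5>3, res = 34+2 = 36
k=5,m=4: 5>4, res = 36+1 = 37
k=5,m=5: not 5>5, res = 37+3 = 40
k=5,m=6: not 5>6, res = 40+3 = 43
k=6,m=3: 6>3, res = 43+3 = 46
k=6,m=4: 6>4, res = 46+2 = 48
k=6,m=5: 6>5, res = 48+1 = 49
k=6,m=6: not 6>6, res = 49+3 = 52

52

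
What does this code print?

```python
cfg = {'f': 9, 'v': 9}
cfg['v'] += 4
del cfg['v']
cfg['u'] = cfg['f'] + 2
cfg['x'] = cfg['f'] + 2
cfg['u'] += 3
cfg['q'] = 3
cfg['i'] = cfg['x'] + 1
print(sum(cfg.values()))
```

49

cfg['v'] = 9+4 = 13 → {'f': 9, 'v': 13}
del 'v' → {'f': 9}
cfg['u'] = cfg['f']+2 = 11 → {'f': 9, 'u': 11}
cfg['x'] = cfg['f']+2 = 11 → {'f': 9, 'u': 11, 'x': 11}
cfg['u'] = 11+3 = 14 → {'f': 9, 'u': 14, 'x': 11}
cfg['q'] = 3 → {'f': 9, 'u': 14, 'x': 11, 'q': 3}
cfg['i'] = cfg['x']+1 = 12 → {'f': 9, 'u': 14, 'x': 11, 'q': 3, 'i': 12}
sum of values = 49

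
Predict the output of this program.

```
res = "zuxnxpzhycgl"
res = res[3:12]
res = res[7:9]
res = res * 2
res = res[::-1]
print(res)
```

slice [3:12] → 'nxpzhycgl'
slice [7:9] → 'gl'
repeat ×2 → 'glgl'
reverse → 'lglg'

lglg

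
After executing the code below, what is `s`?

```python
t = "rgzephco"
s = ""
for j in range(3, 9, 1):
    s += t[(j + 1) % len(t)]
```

j=3: add t[4]='p' → 'p'
j=4: add t[5]='h' → 'ph'
j=5: add t[6]='c' → 'phc'
j=6: add t[7]='o' → 'phco'
j=7: add t[0]='r' → 'phcor'
j=8: add t[1]='g' → 'phcorg'

'phcorg'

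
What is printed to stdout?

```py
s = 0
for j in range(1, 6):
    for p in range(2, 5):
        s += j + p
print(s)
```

90

j=1,p=2: s = 0+3 = 3
j=1,p=3: s = 3+4 = 7
j=1,p=4: s = 7+5 = 12
j=2,p=2: s = 12+4 = 16
j=2,p=3: s = 16+5 = 21
j=2,p=4: s = 21+6 = 27
j=3,p=2: s = 27+5 = 32
j=3,p=3: s = 32+6 = 38
j=3,p=4: s = 38+7 = 45
j=4,p=2: s = 45+6 = 51
j=4,p=3: s = 51+7 = 58
j=4,p=4: s = 58+8 = 66
j=5,p=2: s = 66+7 = 73
j=5,p=3: s = 73+8 = 81
j=5,p=4: s = 81+9 = 90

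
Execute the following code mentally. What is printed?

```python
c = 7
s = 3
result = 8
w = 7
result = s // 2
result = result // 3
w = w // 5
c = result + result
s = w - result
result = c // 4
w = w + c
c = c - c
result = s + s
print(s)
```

result = 3//2 = 1
result = 1//3 = 0
w = 7//5 = 1
c = 0+0 = 0
s = 1-0 = 1
result = 0//4 = 0
w = 1+0 = 1
c = 0-0 = 0
result = 1+1 = 2

1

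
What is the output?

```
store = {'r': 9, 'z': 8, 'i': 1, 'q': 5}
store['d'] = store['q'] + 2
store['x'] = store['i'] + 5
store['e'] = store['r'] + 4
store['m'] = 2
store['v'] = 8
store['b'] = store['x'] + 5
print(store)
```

{'r': 9, 'z': 8, 'i': 1, 'q': 5, 'd': 7, 'x': 6, 'e': 13, 'm': 2, 'v': 8, 'b': 11}

store['d'] = store['q']+2 = 7 → {'r': 9, 'z': 8, 'i': 1, 'q': 5, 'd': 7}
store['x'] = store['i']+5 = 6 → {'r': 9, 'z': 8, 'i': 1, 'q': 5, 'd': 7, 'x': 6}
store['e'] = store['r']+4 = 13 → {'r': 9, 'z': 8, 'i': 1, 'q': 5, 'd': 7, 'x': 6, 'e': 13}
store['m'] = 2 → {'r': 9, 'z': 8, 'i': 1, 'q': 5, 'd': 7, 'x': 6, 'e': 13, 'm': 2}
store['v'] = 8 → {'r': 9, 'z': 8, 'i': 1, 'q': 5, 'd': 7, 'x': 6, 'e': 13, 'm': 2, 'v': 8}
store['b'] = store['x']+5 = 11 → {'r': 9, 'z': 8, 'i': 1, 'q': 5, 'd': 7, 'x': 6, 'e': 13, 'm': 2, 'v': 8, 'b': 11}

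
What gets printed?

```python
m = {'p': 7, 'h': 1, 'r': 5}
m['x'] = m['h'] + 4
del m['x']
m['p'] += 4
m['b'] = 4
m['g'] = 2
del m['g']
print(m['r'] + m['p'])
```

m['x'] = m['h']+4 = 5 → {'p': 7, 'h': 1, 'r': 5, 'x': 5}
del 'x' → {'p': 7, 'h': 1, 'r': 5}
m['p'] = 7+4 = 11 → {'p': 11, 'h': 1, 'r': 5}
m['b'] = 4 → {'p': 11, 'h': 1, 'r': 5, 'b': 4}
m['g'] = 2 → {'p': 11, 'h': 1, 'r': 5, 'b': 4, 'g': 2}
del 'g' → {'p': 11, 'h': 1, 'r': 5, 'b': 4}
m['r']+m['p'] = 5+11 = 16

16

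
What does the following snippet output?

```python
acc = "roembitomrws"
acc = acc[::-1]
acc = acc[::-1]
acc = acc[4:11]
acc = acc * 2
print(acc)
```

bitomrwbitomrw

reverse → 'swrmotibmeor'
reverse → 'roembitomrws'
slice [4:11] → 'bitomrw'
repeat ×2 → 'bitomrwbitomrw'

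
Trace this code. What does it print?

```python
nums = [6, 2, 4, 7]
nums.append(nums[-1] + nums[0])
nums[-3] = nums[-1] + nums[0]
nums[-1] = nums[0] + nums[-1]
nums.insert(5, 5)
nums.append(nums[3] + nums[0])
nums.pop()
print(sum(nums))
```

58

append nums[-1]+nums[0] = 7+6 = 13 → [6, 2, 4, 7, 13]
nums[-3] = nums[-1]+nums[0] = 13+6 = 19 → [6, 2, 19, 7, 13]
nums[-1] = nums[0]+nums[-1] = 6+13 = 19 → [6, 2, 19, 7, 19]
insert 5 at 5 → [6, 2, 19, 7, 19, 5]
append nums[3]+nums[0] = 7+6 = 13 → [6, 2, 19, 7, 19, 5, 13]
pop() removes 13 → [6, 2, 19, 7, 19, 5]
sum = 58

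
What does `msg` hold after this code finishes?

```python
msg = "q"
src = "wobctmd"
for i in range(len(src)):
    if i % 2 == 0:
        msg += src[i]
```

'qwbtd'

i=0: add 'w' → 'qw'
i=1: skip
i=2: add 'b' → 'qwb'
i=3: skip
i=4: add 't' → 'qwbt'
i=5: skip
i=6: add 'd' → 'qwbtd'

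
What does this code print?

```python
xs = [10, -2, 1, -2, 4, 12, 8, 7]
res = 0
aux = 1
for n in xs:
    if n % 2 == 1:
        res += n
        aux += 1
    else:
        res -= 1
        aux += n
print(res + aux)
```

n=10: not odd, res = 0-1 = -1; aux=11
n=-2: not odd, res = (-1)-1 = -2; aux=9
n=1: odd, res = (-2)+1 = -1; aux=10
n=-2: not odd, res = (-1)-1 = -2; aux=8
n=4: not odd, res = (-2)-1 = -3; aux=12
n=12: not odd, res = (-3)-1 = -4; aux=24
n=8: not odd, res = (-4)-1 = -5; aux=32
n=7: odd, res = (-5)+7 = 2; aux=33
res+aux = 2+33 = 35

35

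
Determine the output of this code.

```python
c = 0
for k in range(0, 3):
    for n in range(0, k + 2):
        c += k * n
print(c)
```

15

k=0,n=0: c = 0+0 = 0
k=0,n=1: c = 0+0 = 0
k=1,n=0: c = 0+0 = 0
k=1,n=1: c = 0+1 = 1
k=1,n=2: c = 1+2 = 3
k=2,n=0: c = 3+0 = 3
k=2,n=1: c = 3+2 = 5
k=2,n=2: c = 5+4 = 9
k=2,n=3: c = 9+6 = 15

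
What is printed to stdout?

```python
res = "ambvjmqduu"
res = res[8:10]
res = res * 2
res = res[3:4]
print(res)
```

u

slice [8:10] → 'uu'
repeat ×2 → 'uuuu'
slice [3:4] → 'u'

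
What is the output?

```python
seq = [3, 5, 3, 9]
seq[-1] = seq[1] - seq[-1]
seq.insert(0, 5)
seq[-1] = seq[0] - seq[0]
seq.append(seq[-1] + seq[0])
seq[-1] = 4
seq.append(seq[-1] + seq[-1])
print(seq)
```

[5, 3, 5, 3, 0, 4, 8]

seq[-1] = seq[1]-seq[-1] = 5-9 = -4 → [3, 5, 3, -4]
insert 5 at 0 → [5, 3, 5, 3, -4]
seq[-1] = seq[0]-seq[0] = 5-5 = 0 → [5, 3, 5, 3, 0]
append seq[-1]+seq[0] = 0+5 = 5 → [5, 3, 5, 3, 0, 5]
seq[-1] = 4 → [5, 3, 5, 3, 0, 4]
append seq[-1]+seq[-1] = 4+4 = 8 → [5, 3, 5, 3, 0, 4, 8]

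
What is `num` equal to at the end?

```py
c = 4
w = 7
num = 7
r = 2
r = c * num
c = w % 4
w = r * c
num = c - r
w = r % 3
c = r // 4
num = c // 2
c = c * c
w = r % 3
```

3

r = 4*7 = 28
c = 7%4 = 3
w = 28*3 = 84
num = 3-28 = -25
w = 28%3 = 1
c = 28//4 = 7
num = 7//2 = 3
c = 7*7 = 49
w = 28%3 = 1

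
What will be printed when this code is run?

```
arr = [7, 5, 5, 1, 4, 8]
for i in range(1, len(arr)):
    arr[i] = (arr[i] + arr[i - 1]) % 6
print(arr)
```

i=1: arr[1] = (5+7)%6 = 0 → [7, 0, 5, 1, 4, 8]
i=2: arr[2] = (5+0)%6 = 5 → [7, 0, 5, 1, 4, 8]
i=3: arr[3] = (1+5)%6 = 0 → [7, 0, 5, 0, 4, 8]
i=4: arr[4] = (4+0)%6 = 4 → [7, 0, 5, 0, 4, 8]
i=5: arr[5] = (8+4)%6 = 0 → [7, 0, 5, 0, 4, 0]

[7, 0, 5, 0, 4, 0]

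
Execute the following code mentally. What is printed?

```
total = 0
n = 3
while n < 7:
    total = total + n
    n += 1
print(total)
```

n=3: total = 0+3 = 3
n=4: total = 3+4 = 7
n=5: total = 7+5 = 12
n=6: total = 12+6 = 18

18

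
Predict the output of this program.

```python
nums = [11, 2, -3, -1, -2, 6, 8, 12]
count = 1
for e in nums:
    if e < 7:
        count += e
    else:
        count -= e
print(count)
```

-28

e=11: not <7, count = 1-11 = -10
e=2: <7, count = (-10)+2 = -8
e=-3: <7, count = (-8)+(-3) = -11
e=-1: <7, count = (-11)+(-1) = -12
e=-2: <7, count = (-12)+(-2) = -14
e=6: <7, count = (-14)+6 = -8
e=8: not <7, count = (-8)-8 = -16
e=12: not <7, count = (-16)-12 = -28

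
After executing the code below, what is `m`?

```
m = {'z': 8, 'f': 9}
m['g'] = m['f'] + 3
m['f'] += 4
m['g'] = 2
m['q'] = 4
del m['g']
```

{'z': 8, 'f': 13, 'q': 4}

m['g'] = m['f']+3 = 12 → {'z': 8, 'f': 9, 'g': 12}
m['f'] = 9+4 = 13 → {'z': 8, 'f': 13, 'g': 12}
m['g'] = 2 → {'z': 8, 'f': 13, 'g': 2}
m['q'] = 4 → {'z': 8, 'f': 13, 'g': 2, 'q': 4}
del 'g' → {'z': 8, 'f': 13, 'q': 4}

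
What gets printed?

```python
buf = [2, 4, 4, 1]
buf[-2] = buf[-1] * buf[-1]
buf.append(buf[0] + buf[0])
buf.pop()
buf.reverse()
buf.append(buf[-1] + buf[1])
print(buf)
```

[1, 1, 4, 2, 3]

buf[-2] = buf[-1]*buf[-1] = 1*1 = 1 → [2, 4, 1, 1]
append buf[0]+buf[0] = 2+2 = 4 → [2, 4, 1, 1, 4]
pop() removes 4 → [2, 4, 1, 1]
reverse → [1, 1, 4, 2]
append buf[-1]+buf[1] = 2+1 = 3 → [1, 1, 4, 2, 3]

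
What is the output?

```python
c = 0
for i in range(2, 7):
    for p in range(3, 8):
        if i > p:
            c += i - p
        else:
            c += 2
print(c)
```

i=2,p=3: not 2>3, c = 0+2 = 2
i=2,p=4: not 2>4, c = 2+2 = 4
i=2,p=5: not 2>5, c = 4+2 = 6
i=2,p=6: not 2>6, c = 6+2 = 8
i=2,p=7: not 2>7, c = 8+2 = 10
i=3,p=3: not 3>3, c = 10+2 = 12
i=3,p=4: not 3>4, c = 12+2 = 14
i=3,p=5: not 3>5, c = 14+2 = 16
i=3,p=6: not 3>6, c = 16+2 = 18
i=3,p=7: not 3>7, c = 18+2 = 20
i=4,p=3: 4>3, c = 20+1 = 21
i=4,p=4: not 4>4, c = 21+2 = 23
i=4,p=5: not 4>5, c = 23+2 = 25
i=4,p=6: not 4>6, c = 25+2 = 27
i=4,p=7: not 4>7, c = 27+2 = 29
i=5,p=3: 5>3, c = 29+2 = 31
i=5,p=4: 5>4, c = 31+1 = 32
i=5,p=5: not 5>5, c = 32+2 = 34
i=5,p=6: not 5>6, c = 34+2 = 36
i=5,p=7: not 5>7, c = 36+2 = 38
i=6,p=3: 6>3, c = 38+3 = 41
i=6,p=4: 6>4, c = 41+2 = 43
i=6,p=5: 6>5, c = 43+1 = 44
i=6,p=6: not 6>6, c = 44+2 = 46
i=6,p=7: not 6>7, c = 46+2 = 48

48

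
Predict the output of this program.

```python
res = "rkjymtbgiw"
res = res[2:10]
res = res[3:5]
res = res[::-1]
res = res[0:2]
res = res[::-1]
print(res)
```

slice [2:10] → 'jymtbgiw'
slice [3:5] → 'tb'
reverse → 'bt'
slice [0:2] → 'bt'
reverse → 'tb'

tb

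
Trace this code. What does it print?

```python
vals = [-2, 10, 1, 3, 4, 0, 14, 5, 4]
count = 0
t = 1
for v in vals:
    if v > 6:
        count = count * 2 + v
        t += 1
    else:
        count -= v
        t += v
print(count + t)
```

v=-2: not >6, count = 0-(-2) = 2; t=-1
v=10: >6, count = 2*2+10 = 14; t=0
v=1: not >6, count = 14-1 = 13; t=1
v=3: not >6, count = 13-3 = 10; t=4
v=4: not >6, count = 10-4 = 6; t=8
v=0: not >6, count = 6-0 = 6; t=8
v=14: >6, count = 6*2+14 = 26; t=9
v=5: not >6, count = 26-5 = 21; t=14
v=4: not >6, count = 21-4 = 17; t=18
count+t = 17+18 = 35

35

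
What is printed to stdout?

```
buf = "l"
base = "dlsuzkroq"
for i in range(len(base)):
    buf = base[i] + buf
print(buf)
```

qorkzusldl

i=0: prepend 'd' → 'dl'
i=1: prepend 'l' → 'ldl'
i=2: prepend 's' → 'sldl'
i=3: prepend 'u' → 'usldl'
i=4: prepend 'z' → 'zusldl'
i=5: prepend 'k' → 'kzusldl'
i=6: prepend 'r' → 'rkzusldl'
i=7: prepend 'o' → 'orkzusldl'
i=8: prepend 'q' → 'qorkzusldl'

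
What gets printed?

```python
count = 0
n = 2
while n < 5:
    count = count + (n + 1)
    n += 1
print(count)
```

12

n=2: count = 0+3 = 3
n=3: count = 3+4 = 7
n=4: count = 7+5 = 12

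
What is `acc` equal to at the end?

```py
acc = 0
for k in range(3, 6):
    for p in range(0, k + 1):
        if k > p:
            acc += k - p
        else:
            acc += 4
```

k=3,p=0: 3>0, acc = 0+3 = 3
k=3,p=1: 3>1, acc = 3+2 = 5
k=3,p=2: 3>2, acc = 5+1 = 6
k=3,p=3: not 3>3, acc = 6+4 = 10
k=4,p=0: 4>0, acc = 10+4 = 14
k=4,p=1: 4>1, acc = 14+3 = 17
k=4,p=2: 4>2, acc = 17+2 = 19
k=4,p=3: 4>3, acc = 19+1 = 20
k=4,p=4: not 4>4, acc = 20+4 = 24
k=5,p=0: 5>0, acc = 24+5 = 29
k=5,p=1: 5>1, acc = 29+4 = 33
k=5,p=2: 5>2, acc = 33+3 = 36
k=5,p=3: 5>3, acc = 36+2 = 38
k=5,p=4: 5>4, acc = 38+1 = 39
k=5,p=5: not 5>5, acc = 39+4 = 43

43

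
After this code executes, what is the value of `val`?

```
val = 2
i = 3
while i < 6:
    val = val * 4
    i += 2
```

i=3: val = 2*4 = 8
i=5: val = 8*4 = 32

32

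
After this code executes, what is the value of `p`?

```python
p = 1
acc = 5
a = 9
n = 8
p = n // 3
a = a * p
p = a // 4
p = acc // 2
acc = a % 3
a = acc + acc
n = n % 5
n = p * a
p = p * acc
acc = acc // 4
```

0

p = 8//3 = 2
a = 9*2 = 18
p = 18//4 = 4
p = 5//2 = 2
acc = 18%3 = 0
a = 0+0 = 0
n = 8%5 = 3
n = 2*0 = 0
p = 2*0 = 0
acc = 0//4 = 0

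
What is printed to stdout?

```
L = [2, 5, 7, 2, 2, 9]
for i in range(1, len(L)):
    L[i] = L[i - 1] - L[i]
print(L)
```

[2, -3, -10, -12, -14, -23]

i=1: L[1] = 2-5 = -3 → [2, -3, 7, 2, 2, 9]
i=2: L[2] = (-3)-7 = -10 → [2, -3, -10, 2, 2, 9]
i=3: L[3] = (-10)-2 = -12 → [2, -3, -10, -12, 2, 9]
i=4: L[4] = (-12)-2 = -14 → [2, -3, -10, -12, -14, 9]
i=5: L[5] = (-14)-9 = -23 → [2, -3, -10, -12, -14, -23]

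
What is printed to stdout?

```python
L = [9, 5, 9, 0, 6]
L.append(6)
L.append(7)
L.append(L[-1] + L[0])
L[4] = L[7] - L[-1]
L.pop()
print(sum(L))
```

36

append 6 → [9, 5, 9, 0, 6, 6]
append 7 → [9, 5, 9, 0, 6, 6, 7]
append L[-1]+L[0] = 7+9 = 16 → [9, 5, 9, 0, 6, 6, 7, 16]
L[4] = L[7]-L[-1] = 16-16 = 0 → [9, 5, 9, 0, 0, 6, 7, 16]
pop() removes 16 → [9, 5, 9, 0, 0, 6, 7]
sum = 36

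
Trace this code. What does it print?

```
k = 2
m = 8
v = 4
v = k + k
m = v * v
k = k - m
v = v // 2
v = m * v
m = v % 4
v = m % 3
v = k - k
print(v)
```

0

v = 2+2 = 4
m = 4*4 = 16
k = 2-16 = -14
v = 4//2 = 2
v = 16*2 = 32
m = 32%4 = 0
v = 0%3 = 0
v = (-14)-(-14) = 0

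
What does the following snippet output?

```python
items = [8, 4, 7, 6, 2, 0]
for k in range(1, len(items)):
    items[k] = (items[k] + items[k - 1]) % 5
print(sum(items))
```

k=1: items[1] = (4+8)%5 = 2 → [8, 2, 7, 6, 2, 0]
k=2: items[2] = (7+2)%5 = 4 → [8, 2, 4, 6, 2, 0]
k=3: items[3] = (6+4)%5 = 0 → [8, 2, 4, 0, 2, 0]
k=4: items[4] = (2+0)%5 = 2 → [8, 2, 4, 0, 2, 0]
k=5: items[5] = (0+2)%5 = 2 → [8, 2, 4, 0, 2, 2]
sum = 18

18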